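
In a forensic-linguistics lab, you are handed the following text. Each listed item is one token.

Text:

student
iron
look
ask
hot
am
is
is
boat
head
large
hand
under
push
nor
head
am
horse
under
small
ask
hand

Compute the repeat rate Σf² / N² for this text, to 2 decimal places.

0.07

Frequencies: ask:2, am:2, is:2, head:2, hand:2, under:2, student:1, iron:1, look:1, hot:1, boat:1, large:1, push:1, nor:1, horse:1, small:1
Σf² = 34; N² = 484
Repeat rate = 34 / 484 = 0.07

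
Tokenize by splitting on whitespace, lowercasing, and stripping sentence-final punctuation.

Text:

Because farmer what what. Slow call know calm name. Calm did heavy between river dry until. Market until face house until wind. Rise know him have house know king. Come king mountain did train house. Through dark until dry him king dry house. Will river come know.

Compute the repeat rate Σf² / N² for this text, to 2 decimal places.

0.05

Frequencies: know:4, until:4, house:4, dry:3, king:3, what:2, calm:2, did:2, river:2, him:2, come:2, because:1, farmer:1, slow:1, call:1, name:1, heavy:1, between:1, market:1, face:1, … (8 more, each freq 1)
Σf² = 107; N² = 2209
Repeat rate = 107 / 2209 = 0.05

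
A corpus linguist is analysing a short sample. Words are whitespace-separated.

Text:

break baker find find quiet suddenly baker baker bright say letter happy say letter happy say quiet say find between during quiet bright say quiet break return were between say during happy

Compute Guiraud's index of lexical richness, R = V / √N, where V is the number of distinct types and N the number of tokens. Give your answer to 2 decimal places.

N = 32, V = 13.
√N = 5.656854
R = 13 / 5.656854 = 2.30

2.30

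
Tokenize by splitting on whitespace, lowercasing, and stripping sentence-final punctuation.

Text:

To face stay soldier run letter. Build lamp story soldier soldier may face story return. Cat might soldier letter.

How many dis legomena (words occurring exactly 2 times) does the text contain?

Frequencies: soldier:4, face:2, letter:2, story:2, to:1, stay:1, run:1, build:1, lamp:1, may:1, return:1, cat:1, might:1
Words with frequency 2: face, letter, story

3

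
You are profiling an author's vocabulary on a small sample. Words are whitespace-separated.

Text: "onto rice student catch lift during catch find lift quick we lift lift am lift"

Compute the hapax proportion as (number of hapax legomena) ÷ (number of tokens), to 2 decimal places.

Frequencies: lift:5, catch:2, onto:1, rice:1, student:1, during:1, find:1, quick:1, we:1, am:1
Hapax count = 8; token count = 15.
Ratio = 8 / 15 = 0.53

0.53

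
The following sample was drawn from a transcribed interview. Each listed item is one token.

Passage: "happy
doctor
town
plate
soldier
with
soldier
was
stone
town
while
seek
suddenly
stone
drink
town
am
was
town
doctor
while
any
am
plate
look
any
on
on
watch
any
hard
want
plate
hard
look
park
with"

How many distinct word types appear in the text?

Distinct types: {am, any, doctor, drink, happy, hard, look, on, park, plate, seek, soldier, stone, suddenly, town, want, was, watch, while, with}
V = 20

20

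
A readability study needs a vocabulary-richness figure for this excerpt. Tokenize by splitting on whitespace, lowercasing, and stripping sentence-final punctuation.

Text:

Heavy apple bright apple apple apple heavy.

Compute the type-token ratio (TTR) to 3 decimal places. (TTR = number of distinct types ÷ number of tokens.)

N = 7 tokens, V = 3 types.
TTR = V / N = 3 / 7 = 0.429

0.429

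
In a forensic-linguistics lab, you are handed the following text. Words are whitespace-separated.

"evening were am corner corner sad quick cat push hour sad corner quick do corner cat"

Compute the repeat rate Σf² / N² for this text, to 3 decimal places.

0.133

Frequencies: corner:4, sad:2, quick:2, cat:2, evening:1, were:1, am:1, push:1, hour:1, do:1
Σf² = 34; N² = 256
Repeat rate = 34 / 256 = 0.133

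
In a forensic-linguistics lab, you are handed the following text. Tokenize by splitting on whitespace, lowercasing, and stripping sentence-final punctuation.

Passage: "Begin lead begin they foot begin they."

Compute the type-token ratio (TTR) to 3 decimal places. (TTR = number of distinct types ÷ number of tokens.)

N = 7 tokens, V = 4 types.
TTR = V / N = 4 / 7 = 0.571

0.571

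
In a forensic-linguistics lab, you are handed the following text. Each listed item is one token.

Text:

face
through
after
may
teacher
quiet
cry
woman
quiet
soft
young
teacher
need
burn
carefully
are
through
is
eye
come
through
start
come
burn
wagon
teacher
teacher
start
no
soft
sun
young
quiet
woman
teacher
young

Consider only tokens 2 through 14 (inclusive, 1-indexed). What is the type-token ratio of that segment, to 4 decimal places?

Segment tokens 2–14: through, after, may, teacher, quiet, cry, woman, quiet, soft, young, teacher, need, burn
Segment N = 13, segment V = 11.
TTR = 11 / 13 = 0.8462

0.8462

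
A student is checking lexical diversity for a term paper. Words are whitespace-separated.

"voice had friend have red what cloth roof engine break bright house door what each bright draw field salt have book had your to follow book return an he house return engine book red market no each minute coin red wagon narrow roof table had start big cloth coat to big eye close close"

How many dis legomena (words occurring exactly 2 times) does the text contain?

12

Frequencies: had:3, red:3, book:3, have:2, what:2, cloth:2, roof:2, engine:2, bright:2, house:2, each:2, to:2, return:2, big:2, close:2, voice:1, friend:1, break:1, door:1, draw:1, … (16 more, each freq 1)
Words with frequency 2: big, bright, close, cloth, each, engine, have, house, return, roof, to, what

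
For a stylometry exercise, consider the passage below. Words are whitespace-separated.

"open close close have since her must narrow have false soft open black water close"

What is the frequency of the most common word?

Frequencies: close:3, open:2, have:2, since:1, her:1, must:1, narrow:1, false:1, soft:1, black:1, water:1
Most common: 'close' with frequency 3.

3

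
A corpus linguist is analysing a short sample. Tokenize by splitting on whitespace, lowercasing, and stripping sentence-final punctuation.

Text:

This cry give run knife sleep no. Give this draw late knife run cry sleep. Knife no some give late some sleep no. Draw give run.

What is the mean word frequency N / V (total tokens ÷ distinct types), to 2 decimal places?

2.60

N = 26 tokens, V = 10 types.
Mean frequency = N / V = 26 / 10 = 2.60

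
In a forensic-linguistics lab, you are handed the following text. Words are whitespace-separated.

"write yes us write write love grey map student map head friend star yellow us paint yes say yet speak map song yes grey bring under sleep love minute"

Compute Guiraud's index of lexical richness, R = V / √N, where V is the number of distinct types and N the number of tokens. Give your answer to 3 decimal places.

3.714

N = 29, V = 20.
√N = 5.385165
R = 20 / 5.385165 = 3.714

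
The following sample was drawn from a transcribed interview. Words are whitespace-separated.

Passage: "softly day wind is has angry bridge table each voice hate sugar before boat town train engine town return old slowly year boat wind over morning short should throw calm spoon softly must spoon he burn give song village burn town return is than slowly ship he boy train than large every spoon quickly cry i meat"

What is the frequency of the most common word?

3

Frequencies: town:3, spoon:3, softly:2, wind:2, is:2, boat:2, train:2, return:2, slowly:2, he:2, burn:2, than:2, day:1, has:1, angry:1, bridge:1, table:1, each:1, voice:1, hate:1, … (23 more, each freq 1)
Most common: 'town' with frequency 3.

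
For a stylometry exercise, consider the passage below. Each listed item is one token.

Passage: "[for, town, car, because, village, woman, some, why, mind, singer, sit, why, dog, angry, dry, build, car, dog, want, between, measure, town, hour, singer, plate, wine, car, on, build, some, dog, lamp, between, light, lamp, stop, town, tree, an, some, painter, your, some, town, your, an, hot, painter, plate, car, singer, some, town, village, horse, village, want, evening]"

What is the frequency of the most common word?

5

Frequencies: town:5, some:5, car:4, village:3, singer:3, dog:3, why:2, build:2, want:2, between:2, plate:2, lamp:2, an:2, painter:2, your:2, for:1, because:1, woman:1, mind:1, sit:1, … (12 more, each freq 1)
Most common: 'town' with frequency 5.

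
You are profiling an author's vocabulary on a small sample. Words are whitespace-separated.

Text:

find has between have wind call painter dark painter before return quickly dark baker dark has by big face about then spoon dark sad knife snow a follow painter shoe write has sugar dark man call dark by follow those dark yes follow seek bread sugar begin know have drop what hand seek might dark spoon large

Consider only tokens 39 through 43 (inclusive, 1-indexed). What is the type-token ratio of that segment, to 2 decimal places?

0.80

Segment tokens 39–43: follow, those, dark, yes, follow
Segment N = 5, segment V = 4.
TTR = 4 / 5 = 0.80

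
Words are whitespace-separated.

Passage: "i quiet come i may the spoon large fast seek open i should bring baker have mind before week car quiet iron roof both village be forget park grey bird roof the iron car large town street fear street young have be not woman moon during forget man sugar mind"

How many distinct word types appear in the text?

37

Distinct types: {baker, be, before, bird, both, bring, car, come, during, fast, fear, forget, grey, have, i, iron, large, man, may, mind, moon, not, open, park, quiet, roof, seek, should, spoon, street, sugar, the, town, village, week, woman, young}
V = 37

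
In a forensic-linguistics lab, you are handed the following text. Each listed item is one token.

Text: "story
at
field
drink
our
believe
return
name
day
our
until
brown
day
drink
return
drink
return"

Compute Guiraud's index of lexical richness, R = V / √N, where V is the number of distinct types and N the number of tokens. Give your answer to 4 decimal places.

2.6679

N = 17, V = 11.
√N = 4.123106
R = 11 / 4.123106 = 2.6679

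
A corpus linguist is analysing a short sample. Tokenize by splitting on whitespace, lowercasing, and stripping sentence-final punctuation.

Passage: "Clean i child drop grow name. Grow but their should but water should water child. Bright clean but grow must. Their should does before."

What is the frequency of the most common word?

Frequencies: grow:3, but:3, should:3, clean:2, child:2, their:2, water:2, i:1, drop:1, name:1, bright:1, must:1, does:1, before:1
Most common: 'grow' with frequency 3.

3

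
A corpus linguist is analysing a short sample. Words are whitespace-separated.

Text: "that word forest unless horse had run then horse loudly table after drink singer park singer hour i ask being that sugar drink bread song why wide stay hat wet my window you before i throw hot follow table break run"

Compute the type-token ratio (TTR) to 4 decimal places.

0.8293

N = 41 tokens, V = 34 types.
TTR = V / N = 34 / 41 = 0.8293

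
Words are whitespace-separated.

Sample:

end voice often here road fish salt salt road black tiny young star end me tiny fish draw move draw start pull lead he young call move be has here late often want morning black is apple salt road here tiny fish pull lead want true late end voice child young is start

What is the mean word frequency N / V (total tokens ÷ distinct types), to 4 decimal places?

N = 53 tokens, V = 28 types.
Mean frequency = N / V = 53 / 28 = 1.8929

1.8929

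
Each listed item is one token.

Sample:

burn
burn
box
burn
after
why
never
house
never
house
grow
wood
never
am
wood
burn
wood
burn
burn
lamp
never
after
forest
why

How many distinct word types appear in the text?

11

Distinct types: {after, am, box, burn, forest, grow, house, lamp, never, why, wood}
V = 11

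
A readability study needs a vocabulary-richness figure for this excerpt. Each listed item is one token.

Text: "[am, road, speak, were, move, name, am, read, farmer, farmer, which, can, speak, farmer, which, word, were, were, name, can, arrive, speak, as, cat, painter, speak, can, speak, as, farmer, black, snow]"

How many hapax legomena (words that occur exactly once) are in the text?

9

Frequencies: speak:5, farmer:4, were:3, can:3, am:2, name:2, which:2, as:2, road:1, move:1, read:1, word:1, arrive:1, cat:1, painter:1, black:1, snow:1
Hapax (freq=1): arrive, black, cat, move, painter, read, road, snow, word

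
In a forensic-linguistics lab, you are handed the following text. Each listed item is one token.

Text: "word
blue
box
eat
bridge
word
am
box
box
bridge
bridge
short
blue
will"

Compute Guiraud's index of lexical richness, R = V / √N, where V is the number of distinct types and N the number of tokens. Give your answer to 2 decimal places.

2.14

N = 14, V = 8.
√N = 3.741657
R = 8 / 3.741657 = 2.14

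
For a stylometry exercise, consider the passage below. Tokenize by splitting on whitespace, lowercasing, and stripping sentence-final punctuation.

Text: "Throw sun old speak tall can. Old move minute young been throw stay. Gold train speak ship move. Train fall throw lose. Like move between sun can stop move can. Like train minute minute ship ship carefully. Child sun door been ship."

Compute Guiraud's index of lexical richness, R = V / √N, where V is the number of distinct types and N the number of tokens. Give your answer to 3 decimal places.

3.395

N = 42, V = 22.
√N = 6.480741
R = 22 / 6.480741 = 3.395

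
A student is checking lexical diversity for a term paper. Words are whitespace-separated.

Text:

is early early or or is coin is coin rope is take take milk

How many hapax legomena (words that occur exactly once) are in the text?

Frequencies: is:4, early:2, or:2, coin:2, take:2, rope:1, milk:1
Hapax (freq=1): milk, rope

2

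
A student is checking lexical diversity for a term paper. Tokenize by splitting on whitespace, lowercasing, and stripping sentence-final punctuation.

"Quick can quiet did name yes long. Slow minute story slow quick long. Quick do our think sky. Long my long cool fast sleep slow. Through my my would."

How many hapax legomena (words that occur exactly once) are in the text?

Frequencies: long:4, quick:3, slow:3, my:3, can:1, quiet:1, did:1, name:1, yes:1, minute:1, story:1, do:1, our:1, think:1, sky:1, cool:1, fast:1, sleep:1, through:1, would:1
Hapax (freq=1): can, cool, did, do, fast, minute, name, our, quiet, sky, sleep, story, think, through, would, yes

16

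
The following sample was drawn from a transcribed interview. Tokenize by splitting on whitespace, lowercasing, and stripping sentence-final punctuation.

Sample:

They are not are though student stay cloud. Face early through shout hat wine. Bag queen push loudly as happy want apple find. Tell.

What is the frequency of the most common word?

Frequencies: are:2, they:1, not:1, though:1, student:1, stay:1, cloud:1, face:1, early:1, through:1, shout:1, hat:1, wine:1, bag:1, queen:1, push:1, loudly:1, as:1, happy:1, want:1, … (3 more, each freq 1)
Most common: 'are' with frequency 2.

2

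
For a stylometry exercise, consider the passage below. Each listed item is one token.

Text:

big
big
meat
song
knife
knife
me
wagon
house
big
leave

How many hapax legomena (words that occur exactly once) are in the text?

Frequencies: big:3, knife:2, meat:1, song:1, me:1, wagon:1, house:1, leave:1
Hapax (freq=1): house, leave, me, meat, song, wagon

6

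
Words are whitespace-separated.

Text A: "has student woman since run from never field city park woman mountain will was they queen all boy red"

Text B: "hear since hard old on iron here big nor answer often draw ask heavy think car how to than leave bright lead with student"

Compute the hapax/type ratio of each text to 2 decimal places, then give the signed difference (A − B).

-0.06

A: hapax=17, V=18, ratio=0.94
B: hapax=24, V=24, ratio=1.00
Difference = 0.94 − 1.00 = -0.06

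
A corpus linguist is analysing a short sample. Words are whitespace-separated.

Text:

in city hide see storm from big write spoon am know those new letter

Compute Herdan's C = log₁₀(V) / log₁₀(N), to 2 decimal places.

N = 14, V = 14.
log₁₀(V) = 1.146128, log₁₀(N) = 1.146128
C = 1.146128 / 1.146128 = 1.00

1.00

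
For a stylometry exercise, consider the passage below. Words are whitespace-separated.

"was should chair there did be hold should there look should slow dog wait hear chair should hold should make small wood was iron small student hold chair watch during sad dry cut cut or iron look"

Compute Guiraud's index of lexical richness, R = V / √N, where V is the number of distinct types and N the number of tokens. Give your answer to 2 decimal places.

N = 37, V = 23.
√N = 6.082763
R = 23 / 6.082763 = 3.78

3.78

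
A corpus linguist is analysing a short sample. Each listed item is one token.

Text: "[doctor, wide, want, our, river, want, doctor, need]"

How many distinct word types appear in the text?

Distinct types: {doctor, need, our, river, want, wide}
V = 6

6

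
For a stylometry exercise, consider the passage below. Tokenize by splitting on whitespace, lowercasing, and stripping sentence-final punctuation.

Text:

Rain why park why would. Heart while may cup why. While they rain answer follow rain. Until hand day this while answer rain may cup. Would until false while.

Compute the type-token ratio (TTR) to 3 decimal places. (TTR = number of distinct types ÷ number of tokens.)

0.552

N = 29 tokens, V = 16 types.
TTR = V / N = 16 / 29 = 0.552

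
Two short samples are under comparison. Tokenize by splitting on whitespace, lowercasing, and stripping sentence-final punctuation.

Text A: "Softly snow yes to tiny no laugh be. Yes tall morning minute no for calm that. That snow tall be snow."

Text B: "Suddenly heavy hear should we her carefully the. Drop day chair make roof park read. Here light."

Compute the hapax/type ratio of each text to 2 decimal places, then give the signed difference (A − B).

-0.43

A: hapax=8, V=14, ratio=0.57
B: hapax=17, V=17, ratio=1.00
Difference = 0.57 − 1.00 = -0.43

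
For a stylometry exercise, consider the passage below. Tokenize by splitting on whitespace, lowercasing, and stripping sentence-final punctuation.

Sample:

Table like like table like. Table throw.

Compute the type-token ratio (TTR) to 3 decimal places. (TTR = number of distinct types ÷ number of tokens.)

N = 7 tokens, V = 3 types.
TTR = V / N = 3 / 7 = 0.429

0.429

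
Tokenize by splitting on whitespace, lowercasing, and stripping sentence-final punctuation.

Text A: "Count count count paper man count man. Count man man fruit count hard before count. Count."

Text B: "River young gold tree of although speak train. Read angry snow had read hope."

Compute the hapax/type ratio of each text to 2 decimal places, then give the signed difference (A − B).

-0.25

A: hapax=4, V=6, ratio=0.67
B: hapax=12, V=13, ratio=0.92
Difference = 0.67 − 0.92 = -0.25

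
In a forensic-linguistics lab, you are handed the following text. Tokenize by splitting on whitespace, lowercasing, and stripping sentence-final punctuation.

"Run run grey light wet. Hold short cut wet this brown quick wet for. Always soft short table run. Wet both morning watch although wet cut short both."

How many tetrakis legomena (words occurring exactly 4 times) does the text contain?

Frequencies: wet:5, run:3, short:3, cut:2, both:2, grey:1, light:1, hold:1, this:1, brown:1, quick:1, for:1, always:1, soft:1, table:1, morning:1, watch:1, although:1
Words with frequency 4: (none)

0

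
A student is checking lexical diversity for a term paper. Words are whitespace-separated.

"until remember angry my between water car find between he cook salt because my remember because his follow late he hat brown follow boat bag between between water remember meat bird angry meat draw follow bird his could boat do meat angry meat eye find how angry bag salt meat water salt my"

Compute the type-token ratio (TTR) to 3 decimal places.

N = 53 tokens, V = 26 types.
TTR = V / N = 26 / 53 = 0.491

0.491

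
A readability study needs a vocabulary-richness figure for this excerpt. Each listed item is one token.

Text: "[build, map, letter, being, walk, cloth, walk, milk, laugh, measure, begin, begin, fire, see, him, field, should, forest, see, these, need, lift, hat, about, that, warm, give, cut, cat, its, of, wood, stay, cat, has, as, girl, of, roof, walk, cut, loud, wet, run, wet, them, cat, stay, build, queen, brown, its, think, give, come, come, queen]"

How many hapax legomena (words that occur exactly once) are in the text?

29

Frequencies: walk:3, cat:3, build:2, begin:2, see:2, give:2, cut:2, its:2, of:2, stay:2, wet:2, queen:2, come:2, map:1, letter:1, being:1, cloth:1, milk:1, laugh:1, measure:1, … (22 more, each freq 1)
Hapax (freq=1): about, as, being, brown, cloth, field, fire, forest, girl, has, hat, him, laugh, letter, lift, loud, map, measure, milk, need, roof, run, should, that, them, these, think, warm, wood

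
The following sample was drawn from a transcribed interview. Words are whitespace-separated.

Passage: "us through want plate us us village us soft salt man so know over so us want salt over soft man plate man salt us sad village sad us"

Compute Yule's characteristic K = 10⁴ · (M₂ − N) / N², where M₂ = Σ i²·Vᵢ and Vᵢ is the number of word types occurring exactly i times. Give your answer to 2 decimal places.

Frequencies: us:7, salt:3, man:3, want:2, plate:2, village:2, soft:2, so:2, over:2, sad:2, through:1, know:1
N = 29. Frequency spectrum: V_1=2, V_2=7, V_3=2, V_7=1
M₂ = 1²·2 + 2²·7 + 3²·2 + 7²·1 = 97
K = 10000 × (97 − 29) / 29² = 808.56

808.56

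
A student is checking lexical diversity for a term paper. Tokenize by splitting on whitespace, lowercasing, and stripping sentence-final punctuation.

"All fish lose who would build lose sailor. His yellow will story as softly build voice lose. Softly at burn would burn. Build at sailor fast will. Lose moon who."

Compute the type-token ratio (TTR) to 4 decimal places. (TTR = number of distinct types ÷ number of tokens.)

0.6000

N = 30 tokens, V = 18 types.
TTR = V / N = 18 / 30 = 0.6000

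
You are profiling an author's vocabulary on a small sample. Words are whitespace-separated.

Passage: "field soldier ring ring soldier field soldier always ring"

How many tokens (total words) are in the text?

9

Tokens: field, soldier, ring, ring, soldier, field, soldier, always, ring
N = 9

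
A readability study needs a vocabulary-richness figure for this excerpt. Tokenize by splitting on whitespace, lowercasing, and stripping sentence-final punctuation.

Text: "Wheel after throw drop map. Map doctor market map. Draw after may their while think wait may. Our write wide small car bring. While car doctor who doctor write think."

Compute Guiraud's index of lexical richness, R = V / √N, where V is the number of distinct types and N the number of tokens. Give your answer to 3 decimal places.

3.651

N = 30, V = 20.
√N = 5.477226
R = 20 / 5.477226 = 3.651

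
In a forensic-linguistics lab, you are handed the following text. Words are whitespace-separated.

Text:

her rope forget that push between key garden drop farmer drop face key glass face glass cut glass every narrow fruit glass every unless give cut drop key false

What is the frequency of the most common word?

4

Frequencies: glass:4, key:3, drop:3, face:2, cut:2, every:2, her:1, rope:1, forget:1, that:1, push:1, between:1, garden:1, farmer:1, narrow:1, fruit:1, unless:1, give:1, false:1
Most common: 'glass' with frequency 4.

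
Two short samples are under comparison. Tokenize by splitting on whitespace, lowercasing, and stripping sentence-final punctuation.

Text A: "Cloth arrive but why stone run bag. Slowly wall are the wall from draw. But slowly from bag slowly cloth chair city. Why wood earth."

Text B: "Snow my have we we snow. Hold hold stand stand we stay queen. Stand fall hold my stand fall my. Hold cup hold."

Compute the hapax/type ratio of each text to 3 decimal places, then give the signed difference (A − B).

0.188

A: hapax=10, V=17, ratio=0.588
B: hapax=4, V=10, ratio=0.400
Difference = 0.588 − 0.400 = 0.188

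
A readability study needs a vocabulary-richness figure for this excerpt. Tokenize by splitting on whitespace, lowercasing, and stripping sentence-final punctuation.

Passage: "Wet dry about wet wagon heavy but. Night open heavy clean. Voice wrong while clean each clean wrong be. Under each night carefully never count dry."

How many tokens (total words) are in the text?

26

Tokens: wet, dry, about, wet, wagon, heavy, but, night, open, heavy, clean, voice, wrong, while, clean, each, clean, wrong, be, under, each, night, carefully, never, count, dry
N = 26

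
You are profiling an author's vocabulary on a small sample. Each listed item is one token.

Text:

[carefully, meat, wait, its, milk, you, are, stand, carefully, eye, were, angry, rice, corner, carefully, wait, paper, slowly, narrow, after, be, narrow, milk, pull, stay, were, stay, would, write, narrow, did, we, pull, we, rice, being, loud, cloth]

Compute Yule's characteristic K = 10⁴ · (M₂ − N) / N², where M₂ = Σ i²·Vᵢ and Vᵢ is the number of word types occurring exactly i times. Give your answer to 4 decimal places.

Frequencies: carefully:3, narrow:3, wait:2, milk:2, were:2, rice:2, pull:2, stay:2, we:2, meat:1, its:1, you:1, are:1, stand:1, eye:1, angry:1, corner:1, paper:1, slowly:1, after:1, … (7 more, each freq 1)
N = 38. Frequency spectrum: V_1=18, V_2=7, V_3=2
M₂ = 1²·18 + 2²·7 + 3²·2 = 64
K = 10000 × (64 − 38) / 38² = 180.0554

180.0554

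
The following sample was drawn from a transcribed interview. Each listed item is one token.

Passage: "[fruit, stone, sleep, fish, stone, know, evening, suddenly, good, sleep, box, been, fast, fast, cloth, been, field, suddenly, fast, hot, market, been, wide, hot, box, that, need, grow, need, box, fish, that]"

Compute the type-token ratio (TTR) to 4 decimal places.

0.5938

N = 32 tokens, V = 19 types.
TTR = V / N = 19 / 32 = 0.5938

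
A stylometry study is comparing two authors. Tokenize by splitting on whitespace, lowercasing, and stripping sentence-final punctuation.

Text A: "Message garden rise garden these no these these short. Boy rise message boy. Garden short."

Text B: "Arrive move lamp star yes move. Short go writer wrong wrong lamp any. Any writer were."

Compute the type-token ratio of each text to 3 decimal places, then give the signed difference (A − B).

-0.221

TTR(A) = 7/15 = 0.467
TTR(B) = 11/16 = 0.688
Difference = 0.467 − 0.688 = -0.221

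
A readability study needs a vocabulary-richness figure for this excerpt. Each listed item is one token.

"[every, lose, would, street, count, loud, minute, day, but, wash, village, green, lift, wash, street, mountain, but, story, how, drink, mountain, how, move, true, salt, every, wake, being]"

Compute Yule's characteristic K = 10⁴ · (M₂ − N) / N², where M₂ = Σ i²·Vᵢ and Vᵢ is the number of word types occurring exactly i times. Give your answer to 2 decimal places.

153.06

Frequencies: every:2, street:2, but:2, wash:2, mountain:2, how:2, lose:1, would:1, count:1, loud:1, minute:1, day:1, village:1, green:1, lift:1, story:1, drink:1, move:1, true:1, salt:1, … (2 more, each freq 1)
N = 28. Frequency spectrum: V_1=16, V_2=6
M₂ = 1²·16 + 2²·6 = 40
K = 10000 × (40 − 28) / 28² = 153.06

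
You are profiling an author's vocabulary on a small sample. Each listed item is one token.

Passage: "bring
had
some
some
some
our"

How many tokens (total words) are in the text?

6

Tokens: bring, had, some, some, some, our
N = 6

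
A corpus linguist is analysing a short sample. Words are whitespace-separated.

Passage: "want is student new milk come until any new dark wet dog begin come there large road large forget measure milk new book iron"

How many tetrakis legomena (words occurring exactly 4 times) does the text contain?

0

Frequencies: new:3, milk:2, come:2, large:2, want:1, is:1, student:1, until:1, any:1, dark:1, wet:1, dog:1, begin:1, there:1, road:1, forget:1, measure:1, book:1, iron:1
Words with frequency 4: (none)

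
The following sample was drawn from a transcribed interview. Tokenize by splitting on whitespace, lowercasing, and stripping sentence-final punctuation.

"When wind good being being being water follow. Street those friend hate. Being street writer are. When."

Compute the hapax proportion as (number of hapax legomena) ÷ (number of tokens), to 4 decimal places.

0.5294

Frequencies: being:4, when:2, street:2, wind:1, good:1, water:1, follow:1, those:1, friend:1, hate:1, writer:1, are:1
Hapax count = 9; token count = 17.
Ratio = 9 / 17 = 0.5294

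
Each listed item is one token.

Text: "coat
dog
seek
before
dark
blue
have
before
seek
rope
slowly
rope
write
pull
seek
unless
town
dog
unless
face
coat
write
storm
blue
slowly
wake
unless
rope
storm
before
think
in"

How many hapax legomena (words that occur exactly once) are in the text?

8

Frequencies: seek:3, before:3, rope:3, unless:3, coat:2, dog:2, blue:2, slowly:2, write:2, storm:2, dark:1, have:1, pull:1, town:1, face:1, wake:1, think:1, in:1
Hapax (freq=1): dark, face, have, in, pull, think, town, wake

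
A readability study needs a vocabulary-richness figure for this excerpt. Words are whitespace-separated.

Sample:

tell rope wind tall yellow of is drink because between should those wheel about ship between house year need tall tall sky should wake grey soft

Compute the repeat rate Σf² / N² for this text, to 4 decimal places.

0.0533

Frequencies: tall:3, between:2, should:2, tell:1, rope:1, wind:1, yellow:1, of:1, is:1, drink:1, because:1, those:1, wheel:1, about:1, ship:1, house:1, year:1, need:1, sky:1, wake:1, … (2 more, each freq 1)
Σf² = 36; N² = 676
Repeat rate = 36 / 676 = 0.0533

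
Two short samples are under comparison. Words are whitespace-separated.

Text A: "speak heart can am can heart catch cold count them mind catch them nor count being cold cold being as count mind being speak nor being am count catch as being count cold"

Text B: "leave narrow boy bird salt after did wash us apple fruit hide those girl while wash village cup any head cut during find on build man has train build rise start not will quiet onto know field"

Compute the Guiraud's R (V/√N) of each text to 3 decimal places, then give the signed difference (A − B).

A: V=12, N=33, R=2.089
B: V=35, N=37, R=5.754
Difference = 2.089 − 5.754 = -3.665

-3.665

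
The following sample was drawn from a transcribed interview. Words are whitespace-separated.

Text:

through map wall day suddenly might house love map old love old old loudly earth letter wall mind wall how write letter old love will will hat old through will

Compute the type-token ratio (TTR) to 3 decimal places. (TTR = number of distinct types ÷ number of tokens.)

0.567

N = 30 tokens, V = 17 types.
TTR = V / N = 17 / 30 = 0.567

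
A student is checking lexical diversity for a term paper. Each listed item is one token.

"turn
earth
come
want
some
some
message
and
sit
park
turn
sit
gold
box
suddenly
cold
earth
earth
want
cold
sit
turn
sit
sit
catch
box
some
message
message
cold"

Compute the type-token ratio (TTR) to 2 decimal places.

N = 30 tokens, V = 14 types.
TTR = V / N = 14 / 30 = 0.47

0.47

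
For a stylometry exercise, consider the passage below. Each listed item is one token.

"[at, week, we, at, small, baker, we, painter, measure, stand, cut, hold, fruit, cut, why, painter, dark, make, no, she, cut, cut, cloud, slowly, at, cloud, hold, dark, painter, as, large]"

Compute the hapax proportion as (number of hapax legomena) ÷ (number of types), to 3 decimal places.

0.650

Frequencies: cut:4, at:3, painter:3, we:2, hold:2, dark:2, cloud:2, week:1, small:1, baker:1, measure:1, stand:1, fruit:1, why:1, make:1, no:1, she:1, slowly:1, as:1, large:1
Hapax count = 13; type count = 20.
Ratio = 13 / 20 = 0.650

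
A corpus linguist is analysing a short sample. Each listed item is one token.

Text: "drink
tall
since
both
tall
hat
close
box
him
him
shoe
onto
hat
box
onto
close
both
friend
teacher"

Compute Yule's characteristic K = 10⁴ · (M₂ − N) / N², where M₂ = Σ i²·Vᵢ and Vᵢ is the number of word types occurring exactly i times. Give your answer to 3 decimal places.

Frequencies: tall:2, both:2, hat:2, close:2, box:2, him:2, onto:2, drink:1, since:1, shoe:1, friend:1, teacher:1
N = 19. Frequency spectrum: V_1=5, V_2=7
M₂ = 1²·5 + 2²·7 = 33
K = 10000 × (33 − 19) / 19² = 387.812

387.812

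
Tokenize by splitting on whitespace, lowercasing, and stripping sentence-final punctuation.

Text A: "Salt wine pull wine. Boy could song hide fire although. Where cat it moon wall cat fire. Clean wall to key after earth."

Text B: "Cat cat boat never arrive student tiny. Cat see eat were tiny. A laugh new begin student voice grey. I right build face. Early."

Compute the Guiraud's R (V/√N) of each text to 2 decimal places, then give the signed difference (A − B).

-0.12

A: V=19, N=23, R=3.96
B: V=20, N=24, R=4.08
Difference = 3.96 − 4.08 = -0.12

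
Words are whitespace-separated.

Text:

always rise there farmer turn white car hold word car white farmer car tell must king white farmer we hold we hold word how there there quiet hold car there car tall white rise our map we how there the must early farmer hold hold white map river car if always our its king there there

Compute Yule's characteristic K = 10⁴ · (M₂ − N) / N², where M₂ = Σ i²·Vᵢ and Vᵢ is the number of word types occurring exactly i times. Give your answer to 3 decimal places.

Frequencies: there:7, car:6, hold:6, white:5, farmer:4, we:3, always:2, rise:2, word:2, must:2, king:2, how:2, our:2, map:2, turn:1, tell:1, quiet:1, tall:1, the:1, early:1, … (3 more, each freq 1)
N = 56. Frequency spectrum: V_1=9, V_2=8, V_3=1, V_4=1, V_5=1, V_6=2, V_7=1
M₂ = 1²·9 + 2²·8 + 3²·1 + 4²·1 + 5²·1 + 6²·2 + 7²·1 = 212
K = 10000 × (212 − 56) / 56² = 497.449

497.449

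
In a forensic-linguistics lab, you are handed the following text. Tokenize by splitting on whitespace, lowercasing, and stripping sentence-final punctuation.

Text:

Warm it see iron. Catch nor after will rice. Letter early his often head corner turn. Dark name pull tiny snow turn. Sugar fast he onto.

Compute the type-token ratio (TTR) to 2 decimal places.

0.96

N = 26 tokens, V = 25 types.
TTR = V / N = 25 / 26 = 0.96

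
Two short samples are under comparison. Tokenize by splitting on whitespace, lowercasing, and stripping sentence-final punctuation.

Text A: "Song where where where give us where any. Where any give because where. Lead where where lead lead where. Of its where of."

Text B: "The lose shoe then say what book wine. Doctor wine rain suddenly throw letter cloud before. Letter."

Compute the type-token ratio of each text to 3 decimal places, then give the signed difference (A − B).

-0.491

TTR(A) = 9/23 = 0.391
TTR(B) = 15/17 = 0.882
Difference = 0.391 − 0.882 = -0.491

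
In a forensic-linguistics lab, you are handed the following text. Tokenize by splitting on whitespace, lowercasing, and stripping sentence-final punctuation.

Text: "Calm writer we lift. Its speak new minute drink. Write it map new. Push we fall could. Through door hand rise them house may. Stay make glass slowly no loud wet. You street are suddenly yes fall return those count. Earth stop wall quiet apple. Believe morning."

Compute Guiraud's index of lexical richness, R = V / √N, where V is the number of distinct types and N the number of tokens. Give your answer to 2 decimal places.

6.42

N = 47, V = 44.
√N = 6.855655
R = 44 / 6.855655 = 6.42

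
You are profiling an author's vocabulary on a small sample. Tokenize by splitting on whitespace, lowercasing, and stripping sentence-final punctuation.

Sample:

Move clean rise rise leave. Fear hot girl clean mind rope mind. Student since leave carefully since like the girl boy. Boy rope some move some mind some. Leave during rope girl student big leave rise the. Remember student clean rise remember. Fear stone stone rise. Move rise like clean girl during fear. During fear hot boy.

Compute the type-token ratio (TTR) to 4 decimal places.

0.3509

N = 57 tokens, V = 20 types.
TTR = V / N = 20 / 57 = 0.3509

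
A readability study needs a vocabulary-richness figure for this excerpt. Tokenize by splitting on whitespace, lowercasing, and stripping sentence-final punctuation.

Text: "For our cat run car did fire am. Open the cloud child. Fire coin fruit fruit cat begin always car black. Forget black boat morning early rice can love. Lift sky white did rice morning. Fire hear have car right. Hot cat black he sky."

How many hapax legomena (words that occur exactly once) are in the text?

23

Frequencies: cat:3, car:3, fire:3, black:3, did:2, fruit:2, morning:2, rice:2, sky:2, for:1, our:1, run:1, am:1, open:1, the:1, cloud:1, child:1, coin:1, begin:1, always:1, … (12 more, each freq 1)
Hapax (freq=1): always, am, begin, boat, can, child, cloud, coin, early, for, forget, have, he, hear, hot, lift, love, open, our, right, run, the, white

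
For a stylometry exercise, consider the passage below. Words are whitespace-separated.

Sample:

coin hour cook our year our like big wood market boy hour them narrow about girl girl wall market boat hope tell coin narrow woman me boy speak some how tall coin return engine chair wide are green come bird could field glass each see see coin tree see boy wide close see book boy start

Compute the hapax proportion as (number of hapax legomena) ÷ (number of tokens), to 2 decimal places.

Frequencies: coin:4, boy:4, see:4, hour:2, our:2, market:2, narrow:2, girl:2, wide:2, cook:1, year:1, like:1, big:1, wood:1, them:1, about:1, wall:1, boat:1, hope:1, tell:1, … (21 more, each freq 1)
Hapax count = 32; token count = 56.
Ratio = 32 / 56 = 0.57

0.57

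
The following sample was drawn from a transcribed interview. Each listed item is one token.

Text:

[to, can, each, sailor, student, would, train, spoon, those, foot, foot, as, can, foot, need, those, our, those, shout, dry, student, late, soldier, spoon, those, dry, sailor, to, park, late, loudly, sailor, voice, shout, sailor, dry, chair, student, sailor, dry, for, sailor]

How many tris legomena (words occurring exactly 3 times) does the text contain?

2

Frequencies: sailor:6, those:4, dry:4, student:3, foot:3, to:2, can:2, spoon:2, shout:2, late:2, each:1, would:1, train:1, as:1, need:1, our:1, soldier:1, park:1, loudly:1, voice:1, … (2 more, each freq 1)
Words with frequency 3: foot, student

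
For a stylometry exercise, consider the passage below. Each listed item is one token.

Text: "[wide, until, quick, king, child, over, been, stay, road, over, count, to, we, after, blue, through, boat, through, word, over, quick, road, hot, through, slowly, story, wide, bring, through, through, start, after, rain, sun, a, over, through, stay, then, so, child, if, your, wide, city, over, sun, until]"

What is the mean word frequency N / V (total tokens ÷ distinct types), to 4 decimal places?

1.6000

N = 48 tokens, V = 30 types.
Mean frequency = N / V = 48 / 30 = 1.6000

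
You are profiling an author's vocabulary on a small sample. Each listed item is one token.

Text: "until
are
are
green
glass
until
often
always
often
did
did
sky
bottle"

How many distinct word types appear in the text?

Distinct types: {always, are, bottle, did, glass, green, often, sky, until}
V = 9

9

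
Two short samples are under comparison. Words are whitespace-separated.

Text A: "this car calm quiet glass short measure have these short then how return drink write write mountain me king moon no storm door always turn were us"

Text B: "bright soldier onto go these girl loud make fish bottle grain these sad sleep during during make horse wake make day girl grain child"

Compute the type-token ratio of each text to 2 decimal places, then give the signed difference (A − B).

0.18

TTR(A) = 25/27 = 0.93
TTR(B) = 18/24 = 0.75
Difference = 0.93 − 0.75 = 0.18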